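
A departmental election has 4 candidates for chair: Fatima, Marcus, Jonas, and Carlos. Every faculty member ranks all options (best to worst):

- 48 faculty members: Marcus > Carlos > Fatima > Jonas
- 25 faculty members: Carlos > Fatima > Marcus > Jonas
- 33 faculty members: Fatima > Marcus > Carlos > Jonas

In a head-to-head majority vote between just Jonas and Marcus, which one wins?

Marcus

Voters preferring Jonas to Marcus: 0; preferring Marcus to Jonas: 106.
Marcus wins the head-to-head.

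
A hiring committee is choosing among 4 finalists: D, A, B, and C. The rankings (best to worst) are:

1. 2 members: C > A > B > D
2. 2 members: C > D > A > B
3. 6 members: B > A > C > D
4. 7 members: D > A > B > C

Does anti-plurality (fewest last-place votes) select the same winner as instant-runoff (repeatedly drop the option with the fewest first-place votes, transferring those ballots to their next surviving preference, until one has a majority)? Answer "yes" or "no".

Anti-plurality — last-place votes: D 8, A 0, B 2, C 7. Winner: A.
Instant-runoff — R1 D 7, A 0, B 6, C 4 (A out); R2 D 7, B 6, C 4 (C out); R3 D 9, B 8 (D winner). Winner: D.
The two methods disagree.

no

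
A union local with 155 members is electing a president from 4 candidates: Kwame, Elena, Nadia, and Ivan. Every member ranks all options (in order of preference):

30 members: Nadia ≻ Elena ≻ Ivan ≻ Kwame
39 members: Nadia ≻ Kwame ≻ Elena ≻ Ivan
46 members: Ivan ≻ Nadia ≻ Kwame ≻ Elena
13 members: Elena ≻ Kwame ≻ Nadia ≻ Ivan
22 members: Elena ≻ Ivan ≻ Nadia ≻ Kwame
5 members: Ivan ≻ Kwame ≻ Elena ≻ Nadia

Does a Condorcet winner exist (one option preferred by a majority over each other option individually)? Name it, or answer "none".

Nadia

Nadia vs Kwame: 137–18 for Nadia.
Nadia vs Elena: 115–40 for Nadia.
Nadia vs Ivan: 82–73 for Nadia.
Nadia beats every other option head-to-head.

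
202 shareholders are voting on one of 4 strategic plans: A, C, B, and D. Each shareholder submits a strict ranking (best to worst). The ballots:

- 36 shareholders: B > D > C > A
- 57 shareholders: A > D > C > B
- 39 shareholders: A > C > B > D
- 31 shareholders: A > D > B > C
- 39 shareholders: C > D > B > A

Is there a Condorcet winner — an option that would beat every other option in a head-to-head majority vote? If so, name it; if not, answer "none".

A vs C: 127–75 for A.
A vs B: 127–75 for A.
A vs D: 127–75 for A.
A beats every other option head-to-head.

A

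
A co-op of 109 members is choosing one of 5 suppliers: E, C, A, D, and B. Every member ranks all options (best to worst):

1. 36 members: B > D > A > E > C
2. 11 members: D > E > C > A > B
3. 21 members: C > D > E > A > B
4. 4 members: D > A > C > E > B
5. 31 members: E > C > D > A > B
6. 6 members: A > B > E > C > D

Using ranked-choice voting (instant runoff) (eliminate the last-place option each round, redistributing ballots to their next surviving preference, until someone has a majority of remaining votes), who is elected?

E

Round 1: E 31, C 21, A 6, D 15, B 36. Eliminate A.
Round 2: E 31, C 21, D 15, B 42. Eliminate D.
Round 3: E 42, C 25, B 42. Eliminate C.
Round 4: E 67, B 42. E has a majority.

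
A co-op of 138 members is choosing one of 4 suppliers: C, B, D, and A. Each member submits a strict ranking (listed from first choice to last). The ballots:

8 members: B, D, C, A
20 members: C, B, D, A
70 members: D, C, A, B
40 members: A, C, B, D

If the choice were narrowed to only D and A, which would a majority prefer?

D

Voters preferring D to A: 98; preferring A to D: 40.
D wins the head-to-head.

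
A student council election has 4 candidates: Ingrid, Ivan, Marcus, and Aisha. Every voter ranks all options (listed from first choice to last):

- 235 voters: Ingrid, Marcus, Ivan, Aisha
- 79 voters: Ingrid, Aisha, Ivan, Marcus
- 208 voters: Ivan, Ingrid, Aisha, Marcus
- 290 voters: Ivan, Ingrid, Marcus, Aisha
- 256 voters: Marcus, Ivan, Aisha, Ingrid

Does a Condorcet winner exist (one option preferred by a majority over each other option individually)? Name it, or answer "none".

Ivan vs Ingrid: 754–314 for Ivan.
Ivan vs Marcus: 577–491 for Ivan.
Ivan vs Aisha: 989–79 for Ivan.
Ivan beats every other option head-to-head.

Ivan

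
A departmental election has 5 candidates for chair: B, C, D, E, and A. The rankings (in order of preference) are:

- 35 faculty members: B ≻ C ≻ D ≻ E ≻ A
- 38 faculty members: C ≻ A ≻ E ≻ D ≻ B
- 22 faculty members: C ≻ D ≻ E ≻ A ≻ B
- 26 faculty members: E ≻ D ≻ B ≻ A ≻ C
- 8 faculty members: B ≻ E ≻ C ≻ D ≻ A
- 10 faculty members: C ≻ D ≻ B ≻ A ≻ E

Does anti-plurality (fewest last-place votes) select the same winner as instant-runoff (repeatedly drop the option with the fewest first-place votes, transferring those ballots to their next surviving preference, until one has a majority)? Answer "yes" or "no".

no

Anti-plurality — last-place votes: B 60, C 26, D 0, E 10, A 43. Winner: D.
Instant-runoff — R1 B 43, C 70, D 0, E 26, A 0 (C winner). Winner: C.
The two methods disagree.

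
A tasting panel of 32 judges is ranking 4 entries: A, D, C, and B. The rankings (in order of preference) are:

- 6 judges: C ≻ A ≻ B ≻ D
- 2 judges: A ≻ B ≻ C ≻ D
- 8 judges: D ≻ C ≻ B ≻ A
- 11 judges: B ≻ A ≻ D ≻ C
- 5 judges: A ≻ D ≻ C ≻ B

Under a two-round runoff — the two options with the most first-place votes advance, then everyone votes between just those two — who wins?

Round 1 first-place votes: A 7, D 8, C 6, B 11.
B and D advance.
Runoff: B is preferred to D by 19 voters; D by 13.
B wins the runoff.

B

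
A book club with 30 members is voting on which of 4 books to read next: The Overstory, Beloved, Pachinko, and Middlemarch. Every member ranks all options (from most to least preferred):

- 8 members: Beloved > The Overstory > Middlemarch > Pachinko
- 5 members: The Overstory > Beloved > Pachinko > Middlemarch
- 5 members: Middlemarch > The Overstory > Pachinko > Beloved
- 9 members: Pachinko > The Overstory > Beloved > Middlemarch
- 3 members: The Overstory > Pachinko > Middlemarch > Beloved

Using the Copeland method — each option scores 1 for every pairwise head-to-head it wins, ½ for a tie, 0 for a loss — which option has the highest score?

The Overstory: beats Beloved, Pachinko, and Middlemarch → score 3.
Beloved: beats Middlemarch; loses to The Overstory and Pachinko → score 1.
Pachinko: beats Beloved and Middlemarch; loses to The Overstory → score 2.
Middlemarch: loses to The Overstory, Beloved, and Pachinko → score 0.
The Overstory has the best pairwise record.

The Overstory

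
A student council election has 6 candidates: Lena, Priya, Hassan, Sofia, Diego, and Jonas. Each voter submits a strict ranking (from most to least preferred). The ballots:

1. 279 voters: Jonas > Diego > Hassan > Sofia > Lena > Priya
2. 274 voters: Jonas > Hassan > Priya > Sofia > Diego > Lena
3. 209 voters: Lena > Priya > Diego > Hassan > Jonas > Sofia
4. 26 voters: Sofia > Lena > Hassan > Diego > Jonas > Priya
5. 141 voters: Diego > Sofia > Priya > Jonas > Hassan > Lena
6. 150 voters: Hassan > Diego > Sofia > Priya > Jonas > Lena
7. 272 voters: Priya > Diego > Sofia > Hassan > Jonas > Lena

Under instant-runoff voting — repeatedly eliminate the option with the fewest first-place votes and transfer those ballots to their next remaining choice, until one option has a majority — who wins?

Priya

Round 1: Lena 209, Priya 272, Hassan 150, Sofia 26, Diego 141, Jonas 553. Eliminate Sofia.
Round 2: Lena 235, Priya 272, Hassan 150, Diego 141, Jonas 553. Eliminate Diego.
Round 3: Lena 235, Priya 413, Hassan 150, Jonas 553. Eliminate Hassan.
Round 4: Lena 235, Priya 563, Jonas 553. Eliminate Lena.
Round 5: Priya 772, Jonas 579. Priya has a majority.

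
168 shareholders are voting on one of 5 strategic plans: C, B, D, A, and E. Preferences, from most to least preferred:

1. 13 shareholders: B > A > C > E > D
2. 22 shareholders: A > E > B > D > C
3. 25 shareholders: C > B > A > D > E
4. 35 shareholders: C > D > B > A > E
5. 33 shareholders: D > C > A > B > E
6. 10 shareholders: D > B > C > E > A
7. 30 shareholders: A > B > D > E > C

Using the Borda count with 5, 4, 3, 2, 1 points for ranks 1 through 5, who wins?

A

C: 13·3 + 22·1 + 25·5 + 35·5 + 33·4 + 10·3 + 30·1 = 553
B: 13·5 + 22·3 + 25·4 + 35·3 + 33·2 + 10·4 + 30·4 = 562
D: 13·1 + 22·2 + 25·2 + 35·4 + 33·5 + 10·5 + 30·3 = 552
A: 13·4 + 22·5 + 25·3 + 35·2 + 33·3 + 10·1 + 30·5 = 566
E: 13·2 + 22·4 + 25·1 + 35·1 + 33·1 + 10·2 + 30·2 = 287
A has the highest Borda score (566).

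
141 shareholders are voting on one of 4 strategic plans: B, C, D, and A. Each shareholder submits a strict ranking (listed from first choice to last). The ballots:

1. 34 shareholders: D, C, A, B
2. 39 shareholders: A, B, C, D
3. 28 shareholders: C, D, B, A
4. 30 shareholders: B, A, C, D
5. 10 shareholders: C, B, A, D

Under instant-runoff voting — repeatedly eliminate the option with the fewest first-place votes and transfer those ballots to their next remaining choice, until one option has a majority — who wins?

C

Round 1: B 30, C 38, D 34, A 39. Eliminate B.
Round 2: C 38, D 34, A 69. Eliminate D.
Round 3: C 72, A 69. C has a majority.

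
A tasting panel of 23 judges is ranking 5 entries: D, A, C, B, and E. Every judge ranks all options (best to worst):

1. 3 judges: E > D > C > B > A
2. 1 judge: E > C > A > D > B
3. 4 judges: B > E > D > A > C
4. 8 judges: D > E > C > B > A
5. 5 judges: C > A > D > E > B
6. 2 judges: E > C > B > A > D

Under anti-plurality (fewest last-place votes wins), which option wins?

Last-place votes: D 2, A 11, C 4, B 6, E 0.
E is ranked last by the fewest voters, so E wins.

E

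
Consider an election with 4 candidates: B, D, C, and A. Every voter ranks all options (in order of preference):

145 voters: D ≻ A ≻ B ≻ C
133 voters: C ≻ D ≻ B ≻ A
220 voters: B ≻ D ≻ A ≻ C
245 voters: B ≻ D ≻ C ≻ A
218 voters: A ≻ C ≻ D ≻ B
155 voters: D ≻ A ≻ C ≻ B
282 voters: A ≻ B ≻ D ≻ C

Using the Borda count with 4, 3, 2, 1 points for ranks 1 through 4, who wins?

B: 145·2 + 133·2 + 220·4 + 245·4 + 218·1 + 155·1 + 282·3 = 3635
D: 145·4 + 133·3 + 220·3 + 245·3 + 218·2 + 155·4 + 282·2 = 3994
C: 145·1 + 133·4 + 220·1 + 245·2 + 218·3 + 155·2 + 282·1 = 2633
A: 145·3 + 133·1 + 220·2 + 245·1 + 218·4 + 155·3 + 282·4 = 3718
D has the highest Borda score (3994).

D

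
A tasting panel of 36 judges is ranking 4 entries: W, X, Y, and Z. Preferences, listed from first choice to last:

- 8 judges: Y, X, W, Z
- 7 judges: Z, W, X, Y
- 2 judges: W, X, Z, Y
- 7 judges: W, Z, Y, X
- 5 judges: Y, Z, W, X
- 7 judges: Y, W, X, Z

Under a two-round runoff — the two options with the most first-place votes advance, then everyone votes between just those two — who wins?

Round 1 first-place votes: W 9, X 0, Y 20, Z 7.
Y and W advance.
Runoff: Y is preferred to W by 20 voters; W by 16.
Y wins the runoff.

Y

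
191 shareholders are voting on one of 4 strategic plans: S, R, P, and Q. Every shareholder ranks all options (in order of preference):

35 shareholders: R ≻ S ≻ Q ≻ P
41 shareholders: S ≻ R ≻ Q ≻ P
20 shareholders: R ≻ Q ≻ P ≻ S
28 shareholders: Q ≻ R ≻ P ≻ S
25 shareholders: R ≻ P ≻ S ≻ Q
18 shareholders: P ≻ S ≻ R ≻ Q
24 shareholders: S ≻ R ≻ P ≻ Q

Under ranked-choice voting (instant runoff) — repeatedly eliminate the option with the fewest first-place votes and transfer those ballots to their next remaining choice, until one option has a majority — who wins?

R

Round 1: S 65, R 80, P 18, Q 28. Eliminate P.
Round 2: S 83, R 80, Q 28. Eliminate Q.
Round 3: S 83, R 108. R has a majority.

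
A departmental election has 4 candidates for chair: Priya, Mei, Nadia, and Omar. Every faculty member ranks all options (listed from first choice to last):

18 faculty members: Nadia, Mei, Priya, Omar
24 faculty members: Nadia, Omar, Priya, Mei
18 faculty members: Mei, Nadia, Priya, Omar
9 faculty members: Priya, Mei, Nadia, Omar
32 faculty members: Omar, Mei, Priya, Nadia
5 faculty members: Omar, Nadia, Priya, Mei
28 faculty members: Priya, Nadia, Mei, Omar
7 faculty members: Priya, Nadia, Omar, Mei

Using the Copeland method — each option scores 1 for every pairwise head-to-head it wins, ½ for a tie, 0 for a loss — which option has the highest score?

Priya: beats Mei, Nadia, and Omar → score 3.
Mei: beats Omar; loses to Priya and Nadia → score 1.
Nadia: beats Mei and Omar; loses to Priya → score 2.
Omar: loses to Priya, Mei, and Nadia → score 0.
Priya has the best pairwise record.

Priya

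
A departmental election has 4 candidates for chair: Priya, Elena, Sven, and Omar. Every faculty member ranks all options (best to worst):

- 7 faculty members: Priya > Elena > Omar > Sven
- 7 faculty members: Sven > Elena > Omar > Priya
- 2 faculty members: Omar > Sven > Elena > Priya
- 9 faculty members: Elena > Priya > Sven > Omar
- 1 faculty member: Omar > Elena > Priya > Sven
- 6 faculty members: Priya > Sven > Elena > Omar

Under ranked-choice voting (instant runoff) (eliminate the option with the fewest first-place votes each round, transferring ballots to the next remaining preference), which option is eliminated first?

Omar

Round 1: Priya 13, Elena 9, Sven 7, Omar 3. Eliminate Omar.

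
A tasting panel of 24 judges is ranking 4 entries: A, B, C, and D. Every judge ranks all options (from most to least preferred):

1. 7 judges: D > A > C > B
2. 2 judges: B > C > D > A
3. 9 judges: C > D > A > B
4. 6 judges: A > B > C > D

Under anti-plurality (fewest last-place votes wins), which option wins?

C

Last-place votes: A 2, B 16, C 0, D 6.
C is ranked last by the fewest voters, so C wins.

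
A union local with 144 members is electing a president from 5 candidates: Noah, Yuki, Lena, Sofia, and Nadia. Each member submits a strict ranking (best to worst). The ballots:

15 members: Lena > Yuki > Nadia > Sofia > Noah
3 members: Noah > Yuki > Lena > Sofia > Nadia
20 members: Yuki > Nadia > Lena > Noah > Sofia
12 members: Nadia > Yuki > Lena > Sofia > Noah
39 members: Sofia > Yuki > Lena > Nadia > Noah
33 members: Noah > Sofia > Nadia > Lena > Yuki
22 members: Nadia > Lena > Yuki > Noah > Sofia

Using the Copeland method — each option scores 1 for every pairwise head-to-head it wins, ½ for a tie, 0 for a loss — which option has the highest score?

Yuki

Noah: beats Sofia; loses to Yuki, Lena, and Nadia → score 1.
Yuki: beats Noah, Lena, and Nadia; ties Sofia → score 3.5.
Lena: beats Noah; ties Sofia; loses to Yuki and Nadia → score 1.5.
Sofia: beats Nadia; ties Yuki and Lena; loses to Noah → score 2.
Nadia: beats Noah and Lena; loses to Yuki and Sofia → score 2.
Yuki has the best pairwise record.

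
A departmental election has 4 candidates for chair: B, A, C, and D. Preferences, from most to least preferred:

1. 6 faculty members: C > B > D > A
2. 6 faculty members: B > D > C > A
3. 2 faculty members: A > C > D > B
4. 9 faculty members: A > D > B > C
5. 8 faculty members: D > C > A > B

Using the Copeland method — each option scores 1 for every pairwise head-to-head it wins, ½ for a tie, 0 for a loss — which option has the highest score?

D

B: loses to A, C, and D → score 0.
A: beats B; loses to C and D → score 1.
C: beats B and A; loses to D → score 2.
D: beats B, A, and C → score 3.
D has the best pairwise record.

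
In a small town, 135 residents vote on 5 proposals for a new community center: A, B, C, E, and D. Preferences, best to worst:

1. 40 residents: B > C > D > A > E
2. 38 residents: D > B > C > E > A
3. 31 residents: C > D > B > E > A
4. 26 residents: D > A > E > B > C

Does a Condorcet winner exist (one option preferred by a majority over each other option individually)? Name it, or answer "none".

Checking pairwise contests:
B beats A 109–26.
D beats B 95–40.
B beats C 104–31.
B beats E 109–26.
C beats D 71–64.
Every option loses at least one head-to-head, so there is no Condorcet winner.

none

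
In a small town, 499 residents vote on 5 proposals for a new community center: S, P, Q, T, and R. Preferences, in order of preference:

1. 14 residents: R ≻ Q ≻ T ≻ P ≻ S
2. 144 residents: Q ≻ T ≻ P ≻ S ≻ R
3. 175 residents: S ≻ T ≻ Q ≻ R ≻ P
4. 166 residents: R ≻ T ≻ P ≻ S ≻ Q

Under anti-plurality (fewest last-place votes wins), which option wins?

T

Last-place votes: S 14, P 175, Q 166, T 0, R 144.
T is ranked last by the fewest voters, so T wins.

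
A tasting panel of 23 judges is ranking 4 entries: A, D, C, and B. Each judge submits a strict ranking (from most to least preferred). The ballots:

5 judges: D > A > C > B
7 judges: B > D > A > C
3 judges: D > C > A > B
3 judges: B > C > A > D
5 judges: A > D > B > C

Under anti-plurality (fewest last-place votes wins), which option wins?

A

Last-place votes: A 0, D 3, C 12, B 8.
A is ranked last by the fewest voters, so A wins.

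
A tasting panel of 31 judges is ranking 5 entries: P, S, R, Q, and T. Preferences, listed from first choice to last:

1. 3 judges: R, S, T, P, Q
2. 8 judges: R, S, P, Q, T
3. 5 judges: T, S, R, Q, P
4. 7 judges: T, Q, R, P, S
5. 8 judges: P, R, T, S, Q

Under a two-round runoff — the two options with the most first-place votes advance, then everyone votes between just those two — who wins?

R

Round 1 first-place votes: P 8, S 0, R 11, Q 0, T 12.
T and R advance.
Runoff: T is preferred to R by 12 voters; R by 19.
R wins the runoff.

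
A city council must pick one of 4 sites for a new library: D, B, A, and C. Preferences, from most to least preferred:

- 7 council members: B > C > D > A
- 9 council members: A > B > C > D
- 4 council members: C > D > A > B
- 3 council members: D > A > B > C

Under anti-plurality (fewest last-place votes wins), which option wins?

Last-place votes: D 9, B 4, A 7, C 3.
C is ranked last by the fewest voters, so C wins.

C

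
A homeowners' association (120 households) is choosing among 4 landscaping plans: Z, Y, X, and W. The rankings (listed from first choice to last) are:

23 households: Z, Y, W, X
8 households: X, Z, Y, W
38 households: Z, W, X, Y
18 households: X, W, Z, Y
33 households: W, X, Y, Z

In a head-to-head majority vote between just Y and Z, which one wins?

Voters preferring Y to Z: 33; preferring Z to Y: 87.
Z wins the head-to-head.

Z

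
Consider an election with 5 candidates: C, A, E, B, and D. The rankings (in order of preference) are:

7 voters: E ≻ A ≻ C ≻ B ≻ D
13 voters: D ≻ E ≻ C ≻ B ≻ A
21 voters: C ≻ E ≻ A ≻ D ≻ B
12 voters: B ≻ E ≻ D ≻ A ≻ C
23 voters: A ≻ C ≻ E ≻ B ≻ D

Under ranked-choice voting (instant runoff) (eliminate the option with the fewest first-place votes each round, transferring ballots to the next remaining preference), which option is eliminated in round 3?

C

Round 1: C 21, A 23, E 7, B 12, D 13. Eliminate E.
Round 2: C 21, A 30, B 12, D 13. Eliminate B.
Round 3: C 21, A 30, D 25. Eliminate C.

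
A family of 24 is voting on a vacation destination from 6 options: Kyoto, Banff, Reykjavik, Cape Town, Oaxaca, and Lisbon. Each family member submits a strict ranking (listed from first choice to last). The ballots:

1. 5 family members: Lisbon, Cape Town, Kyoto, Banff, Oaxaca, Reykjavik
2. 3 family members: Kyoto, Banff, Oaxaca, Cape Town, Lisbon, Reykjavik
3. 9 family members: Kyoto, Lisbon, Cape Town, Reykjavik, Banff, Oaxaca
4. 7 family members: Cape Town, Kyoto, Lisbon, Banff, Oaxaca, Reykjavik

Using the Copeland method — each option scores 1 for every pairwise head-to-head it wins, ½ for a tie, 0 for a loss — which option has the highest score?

Kyoto

Kyoto: beats Banff, Reykjavik, Oaxaca, and Lisbon; ties Cape Town → score 4.5.
Banff: beats Reykjavik and Oaxaca; loses to Kyoto, Cape Town, and Lisbon → score 2.
Reykjavik: loses to Kyoto, Banff, Cape Town, Oaxaca, and Lisbon → score 0.
Cape Town: beats Banff, Reykjavik, and Oaxaca; ties Kyoto; loses to Lisbon → score 3.5.
Oaxaca: beats Reykjavik; loses to Kyoto, Banff, Cape Town, and Lisbon → score 1.
Lisbon: beats Banff, Reykjavik, Cape Town, and Oaxaca; loses to Kyoto → score 4.
Kyoto has the best pairwise record.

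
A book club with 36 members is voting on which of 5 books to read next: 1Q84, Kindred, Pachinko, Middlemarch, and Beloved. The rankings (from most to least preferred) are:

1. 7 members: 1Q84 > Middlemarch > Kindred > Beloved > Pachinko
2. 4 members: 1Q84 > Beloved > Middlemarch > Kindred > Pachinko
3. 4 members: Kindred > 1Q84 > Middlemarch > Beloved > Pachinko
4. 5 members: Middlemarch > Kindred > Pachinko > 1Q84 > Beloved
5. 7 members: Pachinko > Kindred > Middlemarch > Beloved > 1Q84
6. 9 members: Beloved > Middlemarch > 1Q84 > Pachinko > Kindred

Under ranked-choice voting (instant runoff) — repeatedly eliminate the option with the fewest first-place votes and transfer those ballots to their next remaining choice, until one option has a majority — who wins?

Round 1: 1Q84 11, Kindred 4, Pachinko 7, Middlemarch 5, Beloved 9. Eliminate Kindred.
Round 2: 1Q84 15, Pachinko 7, Middlemarch 5, Beloved 9. Eliminate Middlemarch.
Round 3: 1Q84 15, Pachinko 12, Beloved 9. Eliminate Beloved.
Round 4: 1Q84 24, Pachinko 12. 1Q84 has a majority.

1Q84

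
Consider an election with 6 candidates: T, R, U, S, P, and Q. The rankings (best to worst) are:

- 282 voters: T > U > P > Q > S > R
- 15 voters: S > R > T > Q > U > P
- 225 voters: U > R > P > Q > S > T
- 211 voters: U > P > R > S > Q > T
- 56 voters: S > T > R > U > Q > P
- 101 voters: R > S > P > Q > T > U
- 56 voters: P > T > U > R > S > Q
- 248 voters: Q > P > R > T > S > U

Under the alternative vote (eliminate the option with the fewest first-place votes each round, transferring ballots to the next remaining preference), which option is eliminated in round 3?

R

Round 1: T 282, R 101, U 436, S 71, P 56, Q 248. Eliminate P.
Round 2: T 338, R 101, U 436, S 71, Q 248. Eliminate S.
Round 3: T 394, R 116, U 436, Q 248. Eliminate R.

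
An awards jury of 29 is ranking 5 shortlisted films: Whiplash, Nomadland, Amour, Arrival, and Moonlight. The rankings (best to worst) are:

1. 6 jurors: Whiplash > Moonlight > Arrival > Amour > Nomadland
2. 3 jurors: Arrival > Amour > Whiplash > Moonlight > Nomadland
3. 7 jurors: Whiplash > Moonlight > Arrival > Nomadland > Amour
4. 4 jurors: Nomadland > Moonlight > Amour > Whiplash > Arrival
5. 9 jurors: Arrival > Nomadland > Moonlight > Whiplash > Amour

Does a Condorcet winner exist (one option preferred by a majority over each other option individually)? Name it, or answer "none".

Whiplash vs Nomadland: 16–13 for Whiplash.
Whiplash vs Amour: 22–7 for Whiplash.
Whiplash vs Arrival: 17–12 for Whiplash.
Whiplash vs Moonlight: 16–13 for Whiplash.
Whiplash beats every other option head-to-head.

Whiplash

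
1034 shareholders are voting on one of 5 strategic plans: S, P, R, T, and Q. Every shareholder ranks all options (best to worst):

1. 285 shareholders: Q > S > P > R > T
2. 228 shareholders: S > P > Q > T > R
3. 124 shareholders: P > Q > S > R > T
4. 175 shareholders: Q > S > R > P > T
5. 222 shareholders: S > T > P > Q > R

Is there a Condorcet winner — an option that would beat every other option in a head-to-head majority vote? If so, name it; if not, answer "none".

Checking pairwise contests:
Q beats S 584–450.
S beats P 910–124.
S beats R 1034–0.
S beats T 1034–0.
P beats Q 574–460.
Every option loses at least one head-to-head, so there is no Condorcet winner.

none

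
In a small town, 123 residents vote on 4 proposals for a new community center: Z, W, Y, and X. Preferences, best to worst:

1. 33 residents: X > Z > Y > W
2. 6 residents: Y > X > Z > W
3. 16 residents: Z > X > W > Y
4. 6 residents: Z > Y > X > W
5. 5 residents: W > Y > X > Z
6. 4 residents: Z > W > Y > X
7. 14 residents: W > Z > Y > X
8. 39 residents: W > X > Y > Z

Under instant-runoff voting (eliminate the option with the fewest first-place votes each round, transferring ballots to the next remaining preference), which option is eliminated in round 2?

Z

Round 1: Z 26, W 58, Y 6, X 33. Eliminate Y.
Round 2: Z 26, W 58, X 39. Eliminate Z.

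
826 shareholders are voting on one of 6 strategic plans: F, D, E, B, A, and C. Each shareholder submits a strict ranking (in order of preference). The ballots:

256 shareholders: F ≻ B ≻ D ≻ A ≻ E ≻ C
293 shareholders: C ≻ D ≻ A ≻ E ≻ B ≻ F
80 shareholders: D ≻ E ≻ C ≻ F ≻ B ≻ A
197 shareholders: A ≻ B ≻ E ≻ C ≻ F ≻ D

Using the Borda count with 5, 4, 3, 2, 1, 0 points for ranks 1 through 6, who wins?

F: 256·5 + 293·0 + 80·2 + 197·1 = 1637
D: 256·3 + 293·4 + 80·5 + 197·0 = 2340
E: 256·1 + 293·2 + 80·4 + 197·3 = 1753
B: 256·4 + 293·1 + 80·1 + 197·4 = 2185
A: 256·2 + 293·3 + 80·0 + 197·5 = 2376
C: 256·0 + 293·5 + 80·3 + 197·2 = 2099
A has the highest Borda score (2376).

A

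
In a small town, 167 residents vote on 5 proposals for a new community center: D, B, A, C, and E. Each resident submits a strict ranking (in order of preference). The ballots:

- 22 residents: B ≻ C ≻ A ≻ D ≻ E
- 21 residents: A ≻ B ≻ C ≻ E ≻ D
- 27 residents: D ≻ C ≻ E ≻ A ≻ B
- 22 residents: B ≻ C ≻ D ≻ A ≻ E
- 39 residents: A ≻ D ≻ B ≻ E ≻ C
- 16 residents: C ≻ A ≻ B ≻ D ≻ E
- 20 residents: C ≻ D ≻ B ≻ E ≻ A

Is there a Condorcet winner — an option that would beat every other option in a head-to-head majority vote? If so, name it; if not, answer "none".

Checking pairwise contests:
A beats D 98–69.
D beats B 86–81.
C beats A 107–60.
B beats C 104–63.
D beats E 146–21.
Every option loses at least one head-to-head, so there is no Condorcet winner.

none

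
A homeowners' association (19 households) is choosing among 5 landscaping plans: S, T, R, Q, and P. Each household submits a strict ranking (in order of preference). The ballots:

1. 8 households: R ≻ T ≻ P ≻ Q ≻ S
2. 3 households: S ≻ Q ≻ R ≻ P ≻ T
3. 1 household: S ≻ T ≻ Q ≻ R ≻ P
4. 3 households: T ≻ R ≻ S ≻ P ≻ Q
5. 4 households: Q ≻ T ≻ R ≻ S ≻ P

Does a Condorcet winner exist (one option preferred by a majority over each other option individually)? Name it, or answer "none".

R

R vs S: 15–4 for R.
R vs T: 11–8 for R.
R vs Q: 11–8 for R.
R vs P: 19–0 for R.
R beats every other option head-to-head.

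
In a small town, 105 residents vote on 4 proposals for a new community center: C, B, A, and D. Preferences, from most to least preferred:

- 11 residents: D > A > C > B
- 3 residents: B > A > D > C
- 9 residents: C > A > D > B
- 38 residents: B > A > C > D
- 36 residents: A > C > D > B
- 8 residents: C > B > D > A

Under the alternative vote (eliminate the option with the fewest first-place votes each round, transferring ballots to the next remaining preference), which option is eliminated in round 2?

Round 1: C 17, B 41, A 36, D 11. Eliminate D.
Round 2: C 17, B 41, A 47. Eliminate C.

C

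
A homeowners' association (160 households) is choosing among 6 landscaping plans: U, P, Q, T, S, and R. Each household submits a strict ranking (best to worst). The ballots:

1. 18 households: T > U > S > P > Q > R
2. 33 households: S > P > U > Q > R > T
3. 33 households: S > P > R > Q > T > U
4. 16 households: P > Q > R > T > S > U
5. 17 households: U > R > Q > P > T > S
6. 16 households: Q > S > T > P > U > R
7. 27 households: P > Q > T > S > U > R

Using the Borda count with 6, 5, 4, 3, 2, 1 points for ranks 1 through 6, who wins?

U: 18·5 + 33·4 + 33·1 + 16·1 + 17·6 + 16·2 + 27·2 = 459
P: 18·3 + 33·5 + 33·5 + 16·6 + 17·3 + 16·3 + 27·6 = 741
Q: 18·2 + 33·3 + 33·3 + 16·5 + 17·4 + 16·6 + 27·5 = 613
T: 18·6 + 33·1 + 33·2 + 16·3 + 17·2 + 16·4 + 27·4 = 461
S: 18·4 + 33·6 + 33·6 + 16·2 + 17·1 + 16·5 + 27·3 = 678
R: 18·1 + 33·2 + 33·4 + 16·4 + 17·5 + 16·1 + 27·1 = 408
P has the highest Borda score (741).

P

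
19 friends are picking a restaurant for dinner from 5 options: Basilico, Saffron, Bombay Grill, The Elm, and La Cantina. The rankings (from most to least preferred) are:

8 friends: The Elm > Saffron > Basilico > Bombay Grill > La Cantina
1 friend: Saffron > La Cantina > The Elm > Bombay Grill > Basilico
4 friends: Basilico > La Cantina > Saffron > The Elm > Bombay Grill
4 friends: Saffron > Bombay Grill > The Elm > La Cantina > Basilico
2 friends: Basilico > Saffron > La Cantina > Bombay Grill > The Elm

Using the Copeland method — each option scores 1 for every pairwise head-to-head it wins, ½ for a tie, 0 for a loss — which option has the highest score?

Basilico: beats Bombay Grill and La Cantina; loses to Saffron and The Elm → score 2.
Saffron: beats Basilico, Bombay Grill, The Elm, and La Cantina → score 4.
Bombay Grill: beats La Cantina; loses to Basilico, Saffron, and The Elm → score 1.
The Elm: beats Basilico, Bombay Grill, and La Cantina; loses to Saffron → score 3.
La Cantina: loses to Basilico, Saffron, Bombay Grill, and The Elm → score 0.
Saffron has the best pairwise record.

Saffron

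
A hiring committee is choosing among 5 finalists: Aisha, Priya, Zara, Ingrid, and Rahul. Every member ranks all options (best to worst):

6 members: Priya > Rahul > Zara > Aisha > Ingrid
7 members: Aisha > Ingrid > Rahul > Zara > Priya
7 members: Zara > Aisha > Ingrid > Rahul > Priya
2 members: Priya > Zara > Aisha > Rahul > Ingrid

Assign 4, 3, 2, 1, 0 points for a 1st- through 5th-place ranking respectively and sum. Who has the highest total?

Aisha

Aisha: 6·1 + 7·4 + 7·3 + 2·2 = 59
Priya: 6·4 + 7·0 + 7·0 + 2·4 = 32
Zara: 6·2 + 7·1 + 7·4 + 2·3 = 53
Ingrid: 6·0 + 7·3 + 7·2 + 2·0 = 35
Rahul: 6·3 + 7·2 + 7·1 + 2·1 = 41
Aisha has the highest Borda score (59).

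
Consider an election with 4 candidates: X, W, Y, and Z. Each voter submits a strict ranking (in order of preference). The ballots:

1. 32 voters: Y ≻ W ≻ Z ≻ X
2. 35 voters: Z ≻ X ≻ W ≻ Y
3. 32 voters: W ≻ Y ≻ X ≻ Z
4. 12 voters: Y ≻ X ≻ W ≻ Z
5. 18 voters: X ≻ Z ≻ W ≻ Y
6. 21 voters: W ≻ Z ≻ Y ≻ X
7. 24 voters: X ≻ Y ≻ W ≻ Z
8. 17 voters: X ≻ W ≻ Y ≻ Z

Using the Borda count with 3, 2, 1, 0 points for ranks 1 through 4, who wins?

X: 32·0 + 35·2 + 32·1 + 12·2 + 18·3 + 21·0 + 24·3 + 17·3 = 303
W: 32·2 + 35·1 + 32·3 + 12·1 + 18·1 + 21·3 + 24·1 + 17·2 = 346
Y: 32·3 + 35·0 + 32·2 + 12·3 + 18·0 + 21·1 + 24·2 + 17·1 = 282
Z: 32·1 + 35·3 + 32·0 + 12·0 + 18·2 + 21·2 + 24·0 + 17·0 = 215
W has the highest Borda score (346).

W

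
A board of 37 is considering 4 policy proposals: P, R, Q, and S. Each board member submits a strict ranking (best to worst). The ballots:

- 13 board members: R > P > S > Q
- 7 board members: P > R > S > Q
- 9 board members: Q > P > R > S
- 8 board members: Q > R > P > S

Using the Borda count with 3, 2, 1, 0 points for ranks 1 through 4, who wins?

P: 13·2 + 7·3 + 9·2 + 8·1 = 73
R: 13·3 + 7·2 + 9·1 + 8·2 = 78
Q: 13·0 + 7·0 + 9·3 + 8·3 = 51
S: 13·1 + 7·1 + 9·0 + 8·0 = 20
R has the highest Borda score (78).

R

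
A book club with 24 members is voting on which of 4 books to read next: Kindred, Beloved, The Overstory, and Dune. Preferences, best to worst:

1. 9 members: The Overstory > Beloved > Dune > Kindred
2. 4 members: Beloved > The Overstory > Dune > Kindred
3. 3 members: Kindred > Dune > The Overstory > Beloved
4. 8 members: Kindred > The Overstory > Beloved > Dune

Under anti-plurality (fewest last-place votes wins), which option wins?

The Overstory

Last-place votes: Kindred 13, Beloved 3, The Overstory 0, Dune 8.
The Overstory is ranked last by the fewest voters, so The Overstory wins.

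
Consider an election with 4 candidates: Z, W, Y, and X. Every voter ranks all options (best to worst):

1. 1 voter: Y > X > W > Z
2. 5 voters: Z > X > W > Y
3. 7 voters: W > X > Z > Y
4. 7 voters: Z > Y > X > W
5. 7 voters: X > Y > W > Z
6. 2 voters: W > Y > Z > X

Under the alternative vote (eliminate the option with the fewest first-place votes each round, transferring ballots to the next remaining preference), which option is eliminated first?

Round 1: Z 12, W 9, Y 1, X 7. Eliminate Y.

Y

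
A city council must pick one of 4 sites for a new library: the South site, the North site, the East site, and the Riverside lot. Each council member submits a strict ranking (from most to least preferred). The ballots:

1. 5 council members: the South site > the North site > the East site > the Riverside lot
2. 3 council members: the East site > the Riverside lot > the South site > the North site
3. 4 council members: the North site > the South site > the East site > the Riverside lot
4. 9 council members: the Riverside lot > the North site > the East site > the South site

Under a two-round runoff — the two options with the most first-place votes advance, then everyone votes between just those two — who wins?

the Riverside lot

Round 1 first-place votes: the South site 5, the North site 4, the East site 3, the Riverside lot 9.
the Riverside lot and the South site advance.
Runoff: the Riverside lot is preferred to the South site by 12 voters; the South site by 9.
the Riverside lot wins the runoff.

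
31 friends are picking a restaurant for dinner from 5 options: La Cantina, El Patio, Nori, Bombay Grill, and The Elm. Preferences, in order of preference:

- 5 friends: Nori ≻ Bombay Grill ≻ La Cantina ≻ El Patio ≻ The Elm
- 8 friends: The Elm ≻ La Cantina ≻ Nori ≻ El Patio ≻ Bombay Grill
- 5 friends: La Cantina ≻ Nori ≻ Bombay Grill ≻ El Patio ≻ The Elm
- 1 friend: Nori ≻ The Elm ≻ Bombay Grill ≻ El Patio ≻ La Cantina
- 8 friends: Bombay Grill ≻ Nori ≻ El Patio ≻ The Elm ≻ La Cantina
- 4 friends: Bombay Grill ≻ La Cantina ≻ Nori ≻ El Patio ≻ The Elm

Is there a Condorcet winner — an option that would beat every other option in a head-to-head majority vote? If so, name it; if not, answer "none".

none

Checking pairwise contests:
Bombay Grill beats La Cantina 18–13.
La Cantina beats El Patio 22–9.
La Cantina beats Nori 17–14.
Nori beats Bombay Grill 19–12.
El Patio beats The Elm 22–9.
Every option loses at least one head-to-head, so there is no Condorcet winner.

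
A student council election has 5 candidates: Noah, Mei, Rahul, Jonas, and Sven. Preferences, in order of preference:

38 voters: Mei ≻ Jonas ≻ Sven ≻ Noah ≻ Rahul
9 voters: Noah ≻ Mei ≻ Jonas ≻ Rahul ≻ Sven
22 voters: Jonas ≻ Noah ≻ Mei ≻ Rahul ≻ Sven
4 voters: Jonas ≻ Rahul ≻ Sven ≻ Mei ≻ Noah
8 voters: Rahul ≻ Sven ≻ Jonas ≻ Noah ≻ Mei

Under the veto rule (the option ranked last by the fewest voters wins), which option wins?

Last-place votes: Noah 4, Mei 8, Rahul 38, Jonas 0, Sven 31.
Jonas is ranked last by the fewest voters, so Jonas wins.

Jonas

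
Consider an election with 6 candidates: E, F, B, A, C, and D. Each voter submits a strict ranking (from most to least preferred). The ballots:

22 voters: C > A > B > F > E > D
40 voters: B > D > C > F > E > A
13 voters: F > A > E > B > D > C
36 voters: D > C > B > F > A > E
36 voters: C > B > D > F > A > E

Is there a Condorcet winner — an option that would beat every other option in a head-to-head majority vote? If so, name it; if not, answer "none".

Checking pairwise contests:
F beats E 147–0.
B beats F 134–13.
C beats B 94–53.
F beats A 125–22.
D beats C 89–58.
B beats D 111–36.
Every option loses at least one head-to-head, so there is no Condorcet winner.

none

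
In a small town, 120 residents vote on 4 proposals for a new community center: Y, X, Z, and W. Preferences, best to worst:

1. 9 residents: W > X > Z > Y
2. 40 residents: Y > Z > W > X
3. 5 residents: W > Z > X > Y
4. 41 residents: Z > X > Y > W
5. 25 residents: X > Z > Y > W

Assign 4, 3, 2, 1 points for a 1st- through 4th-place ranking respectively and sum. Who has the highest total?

Y: 9·1 + 40·4 + 5·1 + 41·2 + 25·2 = 306
X: 9·3 + 40·1 + 5·2 + 41·3 + 25·4 = 300
Z: 9·2 + 40·3 + 5·3 + 41·4 + 25·3 = 392
W: 9·4 + 40·2 + 5·4 + 41·1 + 25·1 = 202
Z has the highest Borda score (392).

Z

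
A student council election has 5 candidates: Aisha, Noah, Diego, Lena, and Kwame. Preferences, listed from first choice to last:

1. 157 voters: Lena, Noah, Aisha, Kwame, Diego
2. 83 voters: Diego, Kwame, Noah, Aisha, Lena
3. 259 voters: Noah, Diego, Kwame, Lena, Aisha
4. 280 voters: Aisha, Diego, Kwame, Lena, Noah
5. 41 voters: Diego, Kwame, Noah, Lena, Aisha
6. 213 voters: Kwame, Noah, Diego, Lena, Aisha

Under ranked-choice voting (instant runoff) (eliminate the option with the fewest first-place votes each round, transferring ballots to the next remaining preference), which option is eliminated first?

Diego

Round 1: Aisha 280, Noah 259, Diego 124, Lena 157, Kwame 213. Eliminate Diego.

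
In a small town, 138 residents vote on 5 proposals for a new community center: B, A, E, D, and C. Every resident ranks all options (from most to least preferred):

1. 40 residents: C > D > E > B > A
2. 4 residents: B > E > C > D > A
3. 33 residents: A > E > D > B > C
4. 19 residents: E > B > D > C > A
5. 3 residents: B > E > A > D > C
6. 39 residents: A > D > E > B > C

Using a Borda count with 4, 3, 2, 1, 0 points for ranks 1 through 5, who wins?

E

B: 40·1 + 4·4 + 33·1 + 19·3 + 3·4 + 39·1 = 197
A: 40·0 + 4·0 + 33·4 + 19·0 + 3·2 + 39·4 = 294
E: 40·2 + 4·3 + 33·3 + 19·4 + 3·3 + 39·2 = 354
D: 40·3 + 4·1 + 33·2 + 19·2 + 3·1 + 39·3 = 348
C: 40·4 + 4·2 + 33·0 + 19·1 + 3·0 + 39·0 = 187
E has the highest Borda score (354).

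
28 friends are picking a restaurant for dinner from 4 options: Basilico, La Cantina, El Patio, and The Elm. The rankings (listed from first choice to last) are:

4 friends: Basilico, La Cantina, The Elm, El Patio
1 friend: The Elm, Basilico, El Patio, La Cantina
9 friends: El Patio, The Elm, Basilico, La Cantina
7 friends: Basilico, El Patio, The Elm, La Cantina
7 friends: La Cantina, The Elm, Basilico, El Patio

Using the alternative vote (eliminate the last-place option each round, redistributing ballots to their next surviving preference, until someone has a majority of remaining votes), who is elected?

Round 1: Basilico 11, La Cantina 7, El Patio 9, The Elm 1. Eliminate The Elm.
Round 2: Basilico 12, La Cantina 7, El Patio 9. Eliminate La Cantina.
Round 3: Basilico 19, El Patio 9. Basilico has a majority.

Basilico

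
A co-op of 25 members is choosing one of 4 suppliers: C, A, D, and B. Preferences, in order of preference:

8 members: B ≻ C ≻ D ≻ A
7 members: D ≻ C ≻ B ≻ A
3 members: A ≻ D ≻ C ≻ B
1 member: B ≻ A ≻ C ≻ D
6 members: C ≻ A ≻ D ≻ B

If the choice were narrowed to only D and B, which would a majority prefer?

Voters preferring D to B: 16; preferring B to D: 9.
D wins the head-to-head.

D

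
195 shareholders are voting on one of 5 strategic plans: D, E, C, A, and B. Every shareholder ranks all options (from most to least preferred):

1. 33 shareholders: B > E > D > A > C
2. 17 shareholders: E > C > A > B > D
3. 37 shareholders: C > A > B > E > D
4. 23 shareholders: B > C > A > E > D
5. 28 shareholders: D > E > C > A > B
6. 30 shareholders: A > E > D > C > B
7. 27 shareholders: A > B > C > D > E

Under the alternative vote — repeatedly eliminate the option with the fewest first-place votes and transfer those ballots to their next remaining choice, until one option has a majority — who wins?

C

Round 1: D 28, E 17, C 37, A 57, B 56. Eliminate E.
Round 2: D 28, C 54, A 57, B 56. Eliminate D.
Round 3: C 82, A 57, B 56. Eliminate B.
Round 4: C 105, A 90. C has a majority.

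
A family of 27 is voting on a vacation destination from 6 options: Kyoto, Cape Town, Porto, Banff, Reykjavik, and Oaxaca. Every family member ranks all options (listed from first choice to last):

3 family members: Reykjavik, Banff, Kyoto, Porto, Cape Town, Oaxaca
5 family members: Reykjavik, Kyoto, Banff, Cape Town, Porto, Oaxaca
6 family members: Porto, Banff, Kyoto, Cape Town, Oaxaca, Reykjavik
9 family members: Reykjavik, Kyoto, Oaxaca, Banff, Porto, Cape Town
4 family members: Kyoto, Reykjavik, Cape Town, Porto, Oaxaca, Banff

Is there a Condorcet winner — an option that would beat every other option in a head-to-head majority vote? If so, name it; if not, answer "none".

Reykjavik vs Kyoto: 17–10 for Reykjavik.
Reykjavik vs Cape Town: 21–6 for Reykjavik.
Reykjavik vs Porto: 21–6 for Reykjavik.
Reykjavik vs Banff: 21–6 for Reykjavik.
Reykjavik vs Oaxaca: 21–6 for Reykjavik.
Reykjavik beats every other option head-to-head.

Reykjavik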